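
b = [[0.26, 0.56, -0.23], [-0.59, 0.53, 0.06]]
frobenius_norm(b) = 1.03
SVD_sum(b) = [[-0.18, 0.32, -0.02], [-0.37, 0.65, -0.04]] + [[0.44, 0.24, -0.21],[-0.22, -0.12, 0.10]]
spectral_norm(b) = 0.83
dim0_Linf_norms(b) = [0.59, 0.56, 0.23]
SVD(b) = [[0.44, 0.90], [0.90, -0.44]] @ diag([0.834618618576, 0.6083681135022524]) @ [[-0.50, 0.87, -0.06], [0.81, 0.44, -0.38]]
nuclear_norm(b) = 1.44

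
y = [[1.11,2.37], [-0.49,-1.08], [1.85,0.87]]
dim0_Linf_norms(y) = [1.85, 2.37]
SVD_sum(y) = [[1.55, 2.04],  [-0.70, -0.92],  [1.10, 1.44]] + [[-0.44,0.33], [0.21,-0.16], [0.75,-0.57]]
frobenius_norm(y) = 3.53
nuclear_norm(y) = 4.47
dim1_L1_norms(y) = [3.48, 1.57, 2.72]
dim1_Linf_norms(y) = [2.37, 1.08, 1.85]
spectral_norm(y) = 3.34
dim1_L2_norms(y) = [2.62, 1.19, 2.04]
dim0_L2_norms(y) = [2.21, 2.75]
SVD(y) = [[-0.77, 0.49], [0.35, -0.23], [-0.54, -0.84]] @ diag([3.3416879935245496, 1.1260645425258142]) @ [[-0.61, -0.80], [-0.80, 0.61]]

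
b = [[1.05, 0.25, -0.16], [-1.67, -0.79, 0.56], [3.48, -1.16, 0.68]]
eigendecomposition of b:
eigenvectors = [[0.00-0.11j, 0.11j, (-0.03+0j)], [(-0.22+0.32j), (-0.22-0.32j), -0.47+0.00j], [-0.92+0.00j, (-0.92-0j), (-0.88+0j)]]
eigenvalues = [(0.39+0.83j), (0.39-0.83j), (0.17+0j)]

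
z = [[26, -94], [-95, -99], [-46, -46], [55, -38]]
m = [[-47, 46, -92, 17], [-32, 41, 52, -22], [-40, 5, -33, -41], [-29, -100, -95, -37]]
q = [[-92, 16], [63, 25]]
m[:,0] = [-47, -32, -40, -29]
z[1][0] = -95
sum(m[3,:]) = -261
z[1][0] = -95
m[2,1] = 5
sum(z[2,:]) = -92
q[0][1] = 16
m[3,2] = -95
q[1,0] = 63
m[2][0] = -40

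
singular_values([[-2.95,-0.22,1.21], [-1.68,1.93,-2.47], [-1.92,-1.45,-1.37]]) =[4.09, 3.15, 1.96]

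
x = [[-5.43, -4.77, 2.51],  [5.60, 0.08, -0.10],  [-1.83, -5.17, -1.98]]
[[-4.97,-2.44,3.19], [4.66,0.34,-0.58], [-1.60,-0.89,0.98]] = x @ [[0.83, 0.05, -0.09], [0.05, 0.28, -0.33], [-0.09, -0.33, 0.45]]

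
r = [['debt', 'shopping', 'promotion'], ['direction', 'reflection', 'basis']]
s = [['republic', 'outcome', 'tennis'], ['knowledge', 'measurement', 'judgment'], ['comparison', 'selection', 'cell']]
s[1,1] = 'measurement'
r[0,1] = 'shopping'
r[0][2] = 'promotion'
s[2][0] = 'comparison'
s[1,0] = 'knowledge'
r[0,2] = 'promotion'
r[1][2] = 'basis'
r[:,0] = ['debt', 'direction']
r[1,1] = 'reflection'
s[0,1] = 'outcome'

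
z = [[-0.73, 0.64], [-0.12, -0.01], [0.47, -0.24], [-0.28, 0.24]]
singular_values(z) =[1.16, 0.14]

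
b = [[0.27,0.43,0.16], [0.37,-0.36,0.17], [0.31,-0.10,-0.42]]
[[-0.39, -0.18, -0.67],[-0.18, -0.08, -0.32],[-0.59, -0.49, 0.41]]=b @ [[-1.17, -0.73, -0.76],  [-0.4, -0.21, -0.55],  [0.63, 0.68, -1.41]]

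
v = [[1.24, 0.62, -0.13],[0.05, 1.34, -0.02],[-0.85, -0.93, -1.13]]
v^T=[[1.24,0.05,-0.85], [0.62,1.34,-0.93], [-0.13,-0.02,-1.13]]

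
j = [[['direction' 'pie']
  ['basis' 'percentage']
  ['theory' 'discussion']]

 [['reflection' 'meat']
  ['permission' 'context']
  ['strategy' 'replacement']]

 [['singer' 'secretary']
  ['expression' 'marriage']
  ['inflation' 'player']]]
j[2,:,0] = ['singer', 'expression', 'inflation']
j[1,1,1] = 'context'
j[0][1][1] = 'percentage'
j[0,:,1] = ['pie', 'percentage', 'discussion']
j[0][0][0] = 'direction'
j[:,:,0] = [['direction', 'basis', 'theory'], ['reflection', 'permission', 'strategy'], ['singer', 'expression', 'inflation']]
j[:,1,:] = [['basis', 'percentage'], ['permission', 'context'], ['expression', 'marriage']]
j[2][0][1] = 'secretary'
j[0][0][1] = 'pie'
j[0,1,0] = 'basis'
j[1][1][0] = 'permission'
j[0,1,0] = 'basis'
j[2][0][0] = 'singer'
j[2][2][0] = 'inflation'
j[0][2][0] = 'theory'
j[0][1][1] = 'percentage'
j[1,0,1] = 'meat'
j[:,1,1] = ['percentage', 'context', 'marriage']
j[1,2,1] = 'replacement'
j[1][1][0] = 'permission'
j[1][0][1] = 'meat'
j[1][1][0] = 'permission'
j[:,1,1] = ['percentage', 'context', 'marriage']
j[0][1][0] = 'basis'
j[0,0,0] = 'direction'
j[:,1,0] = ['basis', 'permission', 'expression']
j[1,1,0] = 'permission'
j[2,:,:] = [['singer', 'secretary'], ['expression', 'marriage'], ['inflation', 'player']]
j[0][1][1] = 'percentage'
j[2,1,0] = 'expression'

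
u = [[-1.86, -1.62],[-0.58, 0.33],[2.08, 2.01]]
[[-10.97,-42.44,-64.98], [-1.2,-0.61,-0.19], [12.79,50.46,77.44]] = u @ [[3.58, 9.65, 14.00], [2.66, 15.12, 24.04]]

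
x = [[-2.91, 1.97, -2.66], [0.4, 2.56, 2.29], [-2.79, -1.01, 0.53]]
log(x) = [[1.41+2.35j, (0.28-0.45j), 0.37+1.40j], [-0.33-0.50j, 1.24+0.09j, 0.54-0.30j], [0.11+1.17j, -0.57-0.22j, 1.08+0.70j]]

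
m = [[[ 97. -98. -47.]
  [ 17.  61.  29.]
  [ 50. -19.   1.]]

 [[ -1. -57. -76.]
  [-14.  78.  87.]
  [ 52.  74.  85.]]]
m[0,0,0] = 97.0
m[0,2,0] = 50.0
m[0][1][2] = 29.0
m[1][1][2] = 87.0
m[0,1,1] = 61.0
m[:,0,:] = [[97.0, -98.0, -47.0], [-1.0, -57.0, -76.0]]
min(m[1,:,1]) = -57.0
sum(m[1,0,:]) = -134.0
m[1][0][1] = -57.0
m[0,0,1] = -98.0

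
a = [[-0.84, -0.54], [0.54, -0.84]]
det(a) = 1.00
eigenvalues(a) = [(-0.84+0.54j), (-0.84-0.54j)]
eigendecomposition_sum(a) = [[(-0.42+0.27j), -0.27-0.42j], [0.27+0.42j, (-0.42+0.27j)]] + [[(-0.42-0.27j), -0.27+0.42j], [(0.27-0.42j), -0.42-0.27j]]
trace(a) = -1.68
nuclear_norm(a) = 2.00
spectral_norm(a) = 1.00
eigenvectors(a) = [[0.71+0.00j,0.71-0.00j],[-0.71j,0.71j]]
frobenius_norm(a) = 1.41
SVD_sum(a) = [[0.0, -0.54], [0.00, -0.84]] + [[-0.84,0.0], [0.54,0.0]]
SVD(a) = [[0.54, -0.84], [0.84, 0.54]] @ diag([0.9985990186255943, 0.9985990186255942]) @ [[-0.00, -1.0], [1.00, 0.00]]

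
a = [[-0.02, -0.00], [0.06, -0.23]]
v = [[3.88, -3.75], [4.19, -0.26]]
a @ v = [[-0.08, 0.08], [-0.73, -0.17]]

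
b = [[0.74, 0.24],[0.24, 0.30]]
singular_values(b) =[0.85, 0.19]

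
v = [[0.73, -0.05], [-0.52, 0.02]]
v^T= [[0.73, -0.52], [-0.05, 0.02]]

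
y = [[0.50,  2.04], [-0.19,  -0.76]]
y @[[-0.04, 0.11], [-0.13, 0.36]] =[[-0.29, 0.79], [0.11, -0.29]]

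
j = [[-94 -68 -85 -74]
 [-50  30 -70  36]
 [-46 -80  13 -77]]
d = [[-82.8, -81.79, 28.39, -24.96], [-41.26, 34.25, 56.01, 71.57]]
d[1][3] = 71.57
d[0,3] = -24.96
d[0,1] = -81.79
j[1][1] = 30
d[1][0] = -41.26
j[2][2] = 13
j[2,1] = -80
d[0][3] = -24.96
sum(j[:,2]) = -142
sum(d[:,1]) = -47.540000000000006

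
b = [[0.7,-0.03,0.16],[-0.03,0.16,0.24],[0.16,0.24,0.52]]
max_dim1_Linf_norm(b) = 0.7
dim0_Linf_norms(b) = [0.7, 0.24, 0.52]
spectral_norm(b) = 0.81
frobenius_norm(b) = 0.98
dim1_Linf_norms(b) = [0.7, 0.24, 0.52]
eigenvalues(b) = [0.81, 0.54, 0.03]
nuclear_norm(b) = 1.38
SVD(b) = [[-0.79, 0.59, -0.15], [-0.18, -0.46, -0.87], [-0.58, -0.66, 0.47]] @ diag([0.8109482912804277, 0.5439993070201904, 0.025052401699381933]) @ [[-0.79,  -0.18,  -0.58], [0.59,  -0.46,  -0.66], [-0.15,  -0.87,  0.47]]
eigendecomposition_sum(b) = [[0.51, 0.11, 0.37], [0.11, 0.03, 0.08], [0.37, 0.08, 0.28]] + [[0.19, -0.15, -0.21], [-0.15, 0.12, 0.17], [-0.21, 0.17, 0.24]] + [[0.0, 0.0, -0.0], [0.00, 0.02, -0.01], [-0.0, -0.01, 0.01]]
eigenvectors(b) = [[0.79, -0.59, 0.15], [0.18, 0.46, 0.87], [0.58, 0.66, -0.47]]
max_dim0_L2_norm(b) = 0.72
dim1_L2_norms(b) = [0.72, 0.29, 0.59]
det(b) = 0.01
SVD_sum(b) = [[0.51, 0.11, 0.37], [0.11, 0.03, 0.08], [0.37, 0.08, 0.28]] + [[0.19,-0.15,-0.21], [-0.15,0.12,0.17], [-0.21,0.17,0.24]] + [[0.0, 0.0, -0.00], [0.00, 0.02, -0.01], [-0.0, -0.01, 0.01]]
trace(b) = 1.38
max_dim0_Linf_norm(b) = 0.7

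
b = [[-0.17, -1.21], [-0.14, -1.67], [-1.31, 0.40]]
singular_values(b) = [2.1, 1.33]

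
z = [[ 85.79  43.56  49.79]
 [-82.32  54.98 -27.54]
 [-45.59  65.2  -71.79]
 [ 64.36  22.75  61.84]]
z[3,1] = 22.75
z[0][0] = 85.79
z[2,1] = 65.2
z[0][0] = 85.79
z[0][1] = 43.56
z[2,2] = -71.79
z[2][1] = 65.2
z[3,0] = 64.36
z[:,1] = [43.56, 54.98, 65.2, 22.75]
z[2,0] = -45.59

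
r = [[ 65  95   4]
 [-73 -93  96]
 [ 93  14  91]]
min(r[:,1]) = -93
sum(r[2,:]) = 198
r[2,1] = 14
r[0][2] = 4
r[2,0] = 93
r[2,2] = 91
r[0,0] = 65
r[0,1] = 95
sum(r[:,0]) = 85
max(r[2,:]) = 93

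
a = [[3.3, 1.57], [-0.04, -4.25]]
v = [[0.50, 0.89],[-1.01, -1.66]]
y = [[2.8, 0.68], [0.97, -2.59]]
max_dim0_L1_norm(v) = 2.55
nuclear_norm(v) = 2.23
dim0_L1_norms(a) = [3.34, 5.82]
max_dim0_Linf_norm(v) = 1.66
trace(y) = 0.21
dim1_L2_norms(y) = [2.88, 2.77]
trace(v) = -1.16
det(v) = 0.07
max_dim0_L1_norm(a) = 5.82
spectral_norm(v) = 2.19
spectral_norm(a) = 4.79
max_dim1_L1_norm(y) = 3.56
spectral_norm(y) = 3.00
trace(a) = -0.95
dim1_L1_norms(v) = [1.39, 2.67]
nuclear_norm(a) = 7.70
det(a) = -13.96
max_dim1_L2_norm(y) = 2.88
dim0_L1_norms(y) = [3.77, 3.27]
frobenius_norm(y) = 3.99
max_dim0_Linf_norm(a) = 4.25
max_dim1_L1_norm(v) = 2.67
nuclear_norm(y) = 5.64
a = y + v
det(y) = -7.91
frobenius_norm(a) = 5.61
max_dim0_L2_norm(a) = 4.53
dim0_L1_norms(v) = [1.51, 2.55]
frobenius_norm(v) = 2.19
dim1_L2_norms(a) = [3.65, 4.25]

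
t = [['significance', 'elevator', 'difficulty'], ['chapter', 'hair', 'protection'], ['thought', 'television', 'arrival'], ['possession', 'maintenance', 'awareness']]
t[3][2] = 'awareness'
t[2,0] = 'thought'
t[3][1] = 'maintenance'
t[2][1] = 'television'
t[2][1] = 'television'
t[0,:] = ['significance', 'elevator', 'difficulty']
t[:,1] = ['elevator', 'hair', 'television', 'maintenance']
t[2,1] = 'television'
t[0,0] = 'significance'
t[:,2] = ['difficulty', 'protection', 'arrival', 'awareness']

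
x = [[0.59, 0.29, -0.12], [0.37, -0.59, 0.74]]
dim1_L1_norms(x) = [1.0, 1.7]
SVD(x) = [[-0.07, 1.00], [1.0, 0.07]] @ diag([1.017614091659723, 0.6660792448767315]) @ [[0.32, -0.6, 0.73], [0.92, 0.37, -0.1]]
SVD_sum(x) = [[-0.02, 0.04, -0.05], [0.33, -0.61, 0.74]] + [[0.61, 0.25, -0.07], [0.04, 0.02, -0.00]]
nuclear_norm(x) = 1.68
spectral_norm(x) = 1.02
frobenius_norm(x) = 1.22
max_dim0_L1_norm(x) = 0.96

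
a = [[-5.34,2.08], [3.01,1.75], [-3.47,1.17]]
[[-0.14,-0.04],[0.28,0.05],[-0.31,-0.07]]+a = [[-5.48,  2.04], [3.29,  1.80], [-3.78,  1.1]]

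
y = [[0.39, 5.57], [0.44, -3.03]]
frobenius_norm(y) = 6.37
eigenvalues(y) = [1.0, -3.64]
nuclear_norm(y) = 6.91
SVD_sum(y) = [[0.12, 5.58], [-0.06, -3.02]] + [[0.27,-0.01],  [0.5,-0.01]]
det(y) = -3.63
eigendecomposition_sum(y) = [[0.87,1.20], [0.09,0.13]] + [[-0.48,  4.37], [0.35,  -3.16]]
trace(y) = -2.64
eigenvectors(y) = [[0.99,-0.81], [0.11,0.59]]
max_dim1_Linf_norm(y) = 5.57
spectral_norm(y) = 6.34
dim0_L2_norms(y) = [0.59, 6.34]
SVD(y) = [[-0.88, 0.48], [0.48, 0.88]] @ diag([6.342196479077276, 0.5727510984535898]) @ [[-0.02, -1.0], [1.00, -0.02]]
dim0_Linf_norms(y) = [0.44, 5.57]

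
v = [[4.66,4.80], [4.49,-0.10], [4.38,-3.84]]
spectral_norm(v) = 7.88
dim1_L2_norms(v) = [6.69, 4.49, 5.82]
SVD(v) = [[-0.7,0.62], [-0.55,-0.17], [-0.44,-0.77]] @ diag([7.882190103329964, 6.060262302488826]) @ [[-0.98, -0.21], [-0.21, 0.98]]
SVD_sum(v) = [[5.43,1.14], [4.28,0.9], [3.42,0.72]] + [[-0.77,3.66], [0.21,-1.00], [0.96,-4.56]]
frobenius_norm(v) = 9.94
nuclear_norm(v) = 13.94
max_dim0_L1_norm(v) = 13.53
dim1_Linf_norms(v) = [4.8, 4.49, 4.38]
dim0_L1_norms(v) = [13.53, 8.74]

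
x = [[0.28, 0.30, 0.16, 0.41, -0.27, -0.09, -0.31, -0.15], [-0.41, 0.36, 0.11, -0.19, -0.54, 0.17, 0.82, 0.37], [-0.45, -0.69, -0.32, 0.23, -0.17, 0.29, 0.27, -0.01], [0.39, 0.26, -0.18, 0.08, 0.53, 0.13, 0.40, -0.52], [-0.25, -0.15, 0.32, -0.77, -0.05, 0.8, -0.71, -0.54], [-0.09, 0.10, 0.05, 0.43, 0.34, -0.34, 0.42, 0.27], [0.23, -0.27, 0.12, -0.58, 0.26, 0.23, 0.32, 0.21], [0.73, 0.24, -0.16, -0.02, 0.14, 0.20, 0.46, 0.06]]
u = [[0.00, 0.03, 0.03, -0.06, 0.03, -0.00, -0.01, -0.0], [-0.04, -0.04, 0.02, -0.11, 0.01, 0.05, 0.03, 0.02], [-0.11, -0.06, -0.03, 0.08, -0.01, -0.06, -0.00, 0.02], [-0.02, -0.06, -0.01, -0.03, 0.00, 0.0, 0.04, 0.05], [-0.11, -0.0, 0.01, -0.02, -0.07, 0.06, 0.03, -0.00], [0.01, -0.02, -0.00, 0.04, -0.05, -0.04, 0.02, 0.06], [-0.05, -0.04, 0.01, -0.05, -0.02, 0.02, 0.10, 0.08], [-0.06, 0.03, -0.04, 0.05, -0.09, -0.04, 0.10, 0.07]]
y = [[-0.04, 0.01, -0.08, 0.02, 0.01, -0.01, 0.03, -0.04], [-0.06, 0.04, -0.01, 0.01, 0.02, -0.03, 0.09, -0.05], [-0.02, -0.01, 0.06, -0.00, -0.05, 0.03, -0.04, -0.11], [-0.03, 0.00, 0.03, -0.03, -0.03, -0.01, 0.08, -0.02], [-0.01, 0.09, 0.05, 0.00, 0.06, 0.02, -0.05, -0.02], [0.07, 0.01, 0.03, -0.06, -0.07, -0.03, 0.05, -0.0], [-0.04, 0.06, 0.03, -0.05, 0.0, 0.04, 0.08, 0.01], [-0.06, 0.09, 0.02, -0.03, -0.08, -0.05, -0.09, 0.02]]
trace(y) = 0.16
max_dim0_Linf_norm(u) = 0.11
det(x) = -0.05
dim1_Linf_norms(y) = [0.08, 0.09, 0.11, 0.08, 0.09, 0.07, 0.08, 0.09]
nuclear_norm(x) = 7.15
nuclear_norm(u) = 0.85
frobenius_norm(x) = 2.93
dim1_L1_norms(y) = [0.24, 0.31, 0.32, 0.23, 0.3, 0.32, 0.31, 0.44]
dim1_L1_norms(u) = [0.16, 0.32, 0.37, 0.21, 0.3, 0.24, 0.37, 0.48]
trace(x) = 0.39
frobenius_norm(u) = 0.39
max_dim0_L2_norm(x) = 1.41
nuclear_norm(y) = 0.93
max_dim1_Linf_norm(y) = 0.11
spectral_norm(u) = 0.27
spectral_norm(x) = 1.75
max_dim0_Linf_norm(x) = 0.82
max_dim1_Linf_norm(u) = 0.11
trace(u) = -0.04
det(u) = -0.00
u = y @ x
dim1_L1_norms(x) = [1.97, 2.97, 2.43, 2.49, 3.59, 2.04, 2.22, 2.01]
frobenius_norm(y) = 0.38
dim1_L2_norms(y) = [0.11, 0.13, 0.15, 0.1, 0.13, 0.13, 0.13, 0.17]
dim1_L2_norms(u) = [0.08, 0.14, 0.16, 0.1, 0.15, 0.1, 0.15, 0.18]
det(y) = 0.00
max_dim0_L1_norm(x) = 3.71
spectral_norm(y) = 0.20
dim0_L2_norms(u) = [0.18, 0.11, 0.06, 0.17, 0.13, 0.12, 0.15, 0.13]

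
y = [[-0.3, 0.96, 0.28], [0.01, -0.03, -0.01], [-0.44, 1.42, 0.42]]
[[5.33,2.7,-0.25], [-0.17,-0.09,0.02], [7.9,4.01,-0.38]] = y @ [[-2.30, -0.2, 3.22],  [3.60, 1.67, 2.00],  [4.23, 3.70, -4.29]]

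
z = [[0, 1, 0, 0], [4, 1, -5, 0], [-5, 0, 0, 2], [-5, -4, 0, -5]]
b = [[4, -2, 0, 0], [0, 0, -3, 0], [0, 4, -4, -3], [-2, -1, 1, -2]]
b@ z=[[-8, 2, 10, 0], [15, 0, 0, -6], [51, 16, -20, 7], [1, 5, 5, 12]]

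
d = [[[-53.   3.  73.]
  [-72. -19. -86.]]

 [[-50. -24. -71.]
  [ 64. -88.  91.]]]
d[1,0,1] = -24.0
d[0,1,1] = -19.0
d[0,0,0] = -53.0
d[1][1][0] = 64.0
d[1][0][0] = -50.0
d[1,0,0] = -50.0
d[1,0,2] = -71.0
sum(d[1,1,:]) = 67.0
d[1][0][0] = -50.0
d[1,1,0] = 64.0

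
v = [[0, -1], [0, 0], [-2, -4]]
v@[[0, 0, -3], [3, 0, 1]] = [[-3, 0, -1], [0, 0, 0], [-12, 0, 2]]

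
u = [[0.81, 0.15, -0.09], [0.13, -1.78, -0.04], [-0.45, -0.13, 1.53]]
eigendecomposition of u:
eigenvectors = [[0.12, 0.86, -0.06], [0.02, 0.04, 1.00], [-0.99, 0.51, 0.03]]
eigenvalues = [1.59, 0.76, -1.79]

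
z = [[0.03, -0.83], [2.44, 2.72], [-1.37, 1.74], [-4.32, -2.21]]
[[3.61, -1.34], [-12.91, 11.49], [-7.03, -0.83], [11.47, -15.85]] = z@ [[-0.42,2.79],[-4.37,1.72]]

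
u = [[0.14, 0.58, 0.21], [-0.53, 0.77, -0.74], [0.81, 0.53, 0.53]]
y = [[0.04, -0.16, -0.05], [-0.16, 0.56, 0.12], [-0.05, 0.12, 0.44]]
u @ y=[[-0.10, 0.33, 0.16], [-0.11, 0.43, -0.21], [-0.08, 0.23, 0.26]]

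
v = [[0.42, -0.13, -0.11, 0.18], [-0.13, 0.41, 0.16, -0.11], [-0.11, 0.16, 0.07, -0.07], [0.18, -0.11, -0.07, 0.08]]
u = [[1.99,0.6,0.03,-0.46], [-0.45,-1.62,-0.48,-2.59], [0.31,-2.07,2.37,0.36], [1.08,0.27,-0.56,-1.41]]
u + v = [[2.41,0.47,-0.08,-0.28], [-0.58,-1.21,-0.32,-2.7], [0.20,-1.91,2.44,0.29], [1.26,0.16,-0.63,-1.33]]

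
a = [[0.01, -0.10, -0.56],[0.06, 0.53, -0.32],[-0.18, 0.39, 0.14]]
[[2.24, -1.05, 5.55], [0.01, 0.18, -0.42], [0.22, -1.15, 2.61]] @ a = [[-1.04, 1.38, -0.14], [0.09, -0.07, -0.12], [-0.54, 0.39, 0.61]]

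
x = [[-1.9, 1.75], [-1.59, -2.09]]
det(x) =6.754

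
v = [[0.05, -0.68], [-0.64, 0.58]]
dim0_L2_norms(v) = [0.64, 0.89]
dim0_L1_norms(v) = [0.69, 1.26]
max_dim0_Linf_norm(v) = 0.68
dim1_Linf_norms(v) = [0.68, 0.64]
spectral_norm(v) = 1.03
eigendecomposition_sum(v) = [[-0.27,-0.19], [-0.18,-0.12]] + [[0.32, -0.49], [-0.46, 0.70]]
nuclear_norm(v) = 1.42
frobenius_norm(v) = 1.10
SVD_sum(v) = [[0.32, -0.51], [-0.44, 0.7]] + [[-0.27, -0.17], [-0.2, -0.12]]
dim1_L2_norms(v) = [0.68, 0.86]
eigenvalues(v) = [-0.4, 1.03]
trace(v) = 0.63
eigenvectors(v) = [[-0.84, 0.57], [-0.55, -0.82]]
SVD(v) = [[-0.59, 0.81], [0.81, 0.59]] @ diag([1.0268480333148642, 0.3955794692313991]) @ [[-0.53, 0.85], [-0.85, -0.53]]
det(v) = -0.41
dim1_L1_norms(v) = [0.73, 1.22]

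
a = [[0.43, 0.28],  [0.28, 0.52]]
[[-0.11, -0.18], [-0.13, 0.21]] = a @ [[-0.14, -1.04],[-0.18, 0.96]]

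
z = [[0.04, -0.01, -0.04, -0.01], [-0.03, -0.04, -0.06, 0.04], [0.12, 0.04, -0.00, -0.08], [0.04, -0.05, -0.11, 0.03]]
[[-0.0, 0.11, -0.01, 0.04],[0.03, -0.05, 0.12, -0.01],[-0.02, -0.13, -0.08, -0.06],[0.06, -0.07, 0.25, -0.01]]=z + [[-0.04,0.12,0.03,0.05], [0.06,-0.01,0.18,-0.05], [-0.14,-0.17,-0.08,0.02], [0.02,-0.02,0.36,-0.04]]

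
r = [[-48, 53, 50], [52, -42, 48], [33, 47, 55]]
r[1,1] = -42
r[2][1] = 47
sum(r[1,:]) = 58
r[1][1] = -42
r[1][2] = 48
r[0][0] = -48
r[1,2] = 48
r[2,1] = 47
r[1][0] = 52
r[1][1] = -42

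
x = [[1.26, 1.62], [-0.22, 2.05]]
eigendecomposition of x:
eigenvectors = [[(0.94+0j),  (0.94-0j)], [(0.23+0.26j),  (0.23-0.26j)]]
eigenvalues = [(1.65+0.45j), (1.65-0.45j)]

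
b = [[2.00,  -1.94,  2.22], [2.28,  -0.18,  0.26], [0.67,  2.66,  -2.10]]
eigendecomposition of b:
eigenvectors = [[-0.52+0.00j, 0.35-0.06j, (0.35+0.06j)], [(-0.66+0j), (-0.4-0.25j), -0.40+0.25j], [-0.54+0.00j, -0.81+0.00j, (-0.81-0j)]]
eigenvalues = [(1.83+0j), (-1.05+0.89j), (-1.05-0.89j)]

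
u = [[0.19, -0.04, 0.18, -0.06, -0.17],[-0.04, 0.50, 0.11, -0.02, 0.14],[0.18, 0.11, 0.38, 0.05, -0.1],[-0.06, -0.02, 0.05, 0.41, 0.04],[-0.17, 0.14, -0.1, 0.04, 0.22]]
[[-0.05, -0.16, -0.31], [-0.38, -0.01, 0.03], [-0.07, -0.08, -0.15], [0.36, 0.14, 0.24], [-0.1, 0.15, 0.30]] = u @[[-1.76, -1.14, -2.06], [-0.55, -0.22, -0.37], [0.35, 0.40, 0.76], [0.69, 0.1, 0.13], [-1.41, 0.09, 0.35]]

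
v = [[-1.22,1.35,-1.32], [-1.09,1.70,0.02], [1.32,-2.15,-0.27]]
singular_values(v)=[3.73, 1.29, 0.0]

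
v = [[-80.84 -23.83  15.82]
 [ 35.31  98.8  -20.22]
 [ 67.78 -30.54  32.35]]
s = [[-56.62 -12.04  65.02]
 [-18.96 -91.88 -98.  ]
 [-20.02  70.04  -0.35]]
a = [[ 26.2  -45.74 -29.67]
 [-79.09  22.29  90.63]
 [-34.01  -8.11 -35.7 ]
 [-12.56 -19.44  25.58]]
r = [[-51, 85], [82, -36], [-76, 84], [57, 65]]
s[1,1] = -91.88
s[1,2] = -98.0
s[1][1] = -91.88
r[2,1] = 84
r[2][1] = 84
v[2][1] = -30.54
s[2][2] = -0.35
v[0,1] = -23.83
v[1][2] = -20.22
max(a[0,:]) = 26.2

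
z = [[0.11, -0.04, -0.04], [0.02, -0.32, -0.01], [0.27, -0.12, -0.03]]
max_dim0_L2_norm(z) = 0.34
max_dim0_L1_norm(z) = 0.48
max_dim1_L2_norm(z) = 0.32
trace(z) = -0.24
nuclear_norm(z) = 0.65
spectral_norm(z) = 0.39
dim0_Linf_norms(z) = [0.27, 0.32, 0.04]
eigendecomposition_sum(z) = [[0.05+0.02j, -0.00-0.01j, (-0.02+0.01j)], [(-0+0j), 0.00-0.00j, (-0-0j)], [0.13-0.07j, -0.01-0.01j, (-0.01+0.06j)]] + [[0.05-0.02j, (-0+0.01j), -0.02-0.01j], [-0.00-0.00j, 0.00+0.00j, (-0+0j)], [0.13+0.07j, -0.01+0.01j, (-0.01-0.06j)]] + [[0.00-0.00j, -0.04-0.00j, (-0+0j)],  [(0.02-0j), -0.32-0.00j, (-0.01+0j)],  [(0.01-0j), -0.10-0.00j, -0.00+0.00j]]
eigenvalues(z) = [(0.04+0.08j), (0.04-0.08j), (-0.32+0j)]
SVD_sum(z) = [[0.06,-0.08,-0.01], [0.16,-0.22,-0.03], [0.14,-0.21,-0.02]] + [[0.06, 0.04, -0.01], [-0.14, -0.10, 0.02], [0.12, 0.09, -0.02]] + [[-0.00, 0.00, -0.02],[-0.00, 0.0, -0.00],[0.00, -0.00, 0.01]]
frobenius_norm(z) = 0.45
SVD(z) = [[-0.26, 0.3, -0.92], [-0.71, -0.71, -0.03], [-0.66, 0.64, 0.39]] @ diag([0.3866579069955006, 0.23714491876481633, 0.02565054506023981]) @ [[-0.57, 0.82, 0.10], [0.81, 0.58, -0.1], [0.14, -0.02, 0.99]]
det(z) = -0.00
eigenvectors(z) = [[(0.24+0.27j), 0.24-0.27j, -0.11+0.00j], [-0.01+0.02j, -0.01-0.02j, -0.95+0.00j], [0.93+0.00j, (0.93-0j), -0.29+0.00j]]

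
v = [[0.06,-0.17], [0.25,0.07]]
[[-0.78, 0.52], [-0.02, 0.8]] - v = [[-0.84,  0.69],[-0.27,  0.73]]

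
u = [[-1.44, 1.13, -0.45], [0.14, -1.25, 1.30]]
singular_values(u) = [2.37, 1.1]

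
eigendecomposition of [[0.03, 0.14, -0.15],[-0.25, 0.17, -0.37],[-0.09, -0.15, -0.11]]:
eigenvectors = [[-0.06+0.00j, -0.76+0.00j, (-0.76-0j)], [(-0.67+0j), -0.31-0.38j, (-0.31+0.38j)], [-0.74+0.00j, (0.43+0.07j), 0.43-0.07j]]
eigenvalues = [(-0.25+0j), (0.17+0.08j), (0.17-0.08j)]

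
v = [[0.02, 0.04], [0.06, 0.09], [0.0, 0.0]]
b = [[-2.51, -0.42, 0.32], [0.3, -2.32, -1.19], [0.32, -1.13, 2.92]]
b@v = [[-0.08,-0.14], [-0.13,-0.2], [-0.06,-0.09]]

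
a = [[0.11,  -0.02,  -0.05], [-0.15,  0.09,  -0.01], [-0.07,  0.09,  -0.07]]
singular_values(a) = [0.23, 0.1, 0.0]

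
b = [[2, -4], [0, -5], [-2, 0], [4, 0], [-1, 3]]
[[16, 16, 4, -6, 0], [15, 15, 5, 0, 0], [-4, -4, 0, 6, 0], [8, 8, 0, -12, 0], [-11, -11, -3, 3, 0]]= b @[[2, 2, 0, -3, 0], [-3, -3, -1, 0, 0]]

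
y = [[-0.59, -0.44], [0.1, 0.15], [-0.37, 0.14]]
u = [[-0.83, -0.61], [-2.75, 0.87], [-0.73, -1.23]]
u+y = [[-1.42, -1.05], [-2.65, 1.02], [-1.1, -1.09]]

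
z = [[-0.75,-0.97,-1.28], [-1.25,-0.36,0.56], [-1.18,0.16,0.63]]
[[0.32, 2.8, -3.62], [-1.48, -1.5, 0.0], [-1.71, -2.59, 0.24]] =z@[[1.11, 1.21, 0.99], [-0.53, -2.08, 0.02], [-0.50, -1.32, 2.23]]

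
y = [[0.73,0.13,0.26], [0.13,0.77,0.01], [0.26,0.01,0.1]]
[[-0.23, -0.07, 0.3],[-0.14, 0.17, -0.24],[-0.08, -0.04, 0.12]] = y@[[-0.02, -0.13, 0.45], [-0.17, 0.24, -0.39], [-0.76, -0.04, 0.10]]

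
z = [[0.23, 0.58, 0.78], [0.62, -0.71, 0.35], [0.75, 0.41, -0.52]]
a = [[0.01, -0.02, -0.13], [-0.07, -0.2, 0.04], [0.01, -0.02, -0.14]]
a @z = [[-0.11,  -0.03,  0.07], [-0.11,  0.12,  -0.15], [-0.12,  -0.04,  0.07]]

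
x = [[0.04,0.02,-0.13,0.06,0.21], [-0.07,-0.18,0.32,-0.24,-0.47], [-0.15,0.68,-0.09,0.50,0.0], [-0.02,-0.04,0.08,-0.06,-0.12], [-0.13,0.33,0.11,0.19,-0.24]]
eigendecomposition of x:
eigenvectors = [[0.11+0.00j, 0.10+0.09j, (0.1-0.09j), (0.79+0j), (-0.65+0j)], [-0.43+0.00j, -0.06-0.04j, (-0.06+0.04j), (-0.15+0j), (-0.41+0j)], [(0.84+0j), -0.82+0.00j, (-0.82-0j), (0.32+0j), -0.52+0.00j], [(-0.1+0j), (-0.02-0.02j), -0.02+0.02j, (0.5+0j), (0.27+0j)], [(0.3+0j), (-0.54+0.02j), (-0.54-0.02j), (-0.1+0j), (-0.24+0j)]]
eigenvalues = [(-0.52+0j), (-0+0.06j), (-0-0.06j), (-0+0j), 0j]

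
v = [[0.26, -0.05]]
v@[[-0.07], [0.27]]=[[-0.03]]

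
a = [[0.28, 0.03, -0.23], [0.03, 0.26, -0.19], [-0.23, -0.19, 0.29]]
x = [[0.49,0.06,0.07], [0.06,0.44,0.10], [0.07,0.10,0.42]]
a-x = [[-0.21, -0.03, -0.3], [-0.03, -0.18, -0.29], [-0.3, -0.29, -0.13]]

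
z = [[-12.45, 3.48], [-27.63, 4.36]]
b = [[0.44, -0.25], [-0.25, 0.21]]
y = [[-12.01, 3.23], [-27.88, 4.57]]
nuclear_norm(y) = 31.99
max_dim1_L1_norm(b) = 0.69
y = b + z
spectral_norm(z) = 30.78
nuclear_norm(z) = 32.14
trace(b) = 0.65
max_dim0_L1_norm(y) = 39.89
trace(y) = -7.44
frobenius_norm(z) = 30.81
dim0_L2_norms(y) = [30.36, 5.6]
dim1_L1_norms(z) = [15.93, 31.99]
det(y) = 35.17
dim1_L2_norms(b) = [0.51, 0.33]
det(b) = 0.03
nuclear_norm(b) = 0.65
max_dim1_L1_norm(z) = 31.99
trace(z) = -8.09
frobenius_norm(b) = 0.60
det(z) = 41.87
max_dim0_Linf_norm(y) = 27.88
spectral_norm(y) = 30.85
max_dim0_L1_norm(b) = 0.69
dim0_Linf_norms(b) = [0.44, 0.25]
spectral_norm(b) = 0.60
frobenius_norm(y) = 30.87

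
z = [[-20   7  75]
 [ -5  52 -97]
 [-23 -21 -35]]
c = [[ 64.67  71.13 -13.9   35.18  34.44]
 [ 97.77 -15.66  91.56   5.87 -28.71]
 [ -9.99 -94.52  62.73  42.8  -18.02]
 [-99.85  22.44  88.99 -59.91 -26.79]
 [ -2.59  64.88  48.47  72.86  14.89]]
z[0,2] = 75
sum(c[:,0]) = 50.00999999999999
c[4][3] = 72.86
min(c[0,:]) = -13.9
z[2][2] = -35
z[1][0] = -5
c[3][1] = 22.44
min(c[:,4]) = -28.71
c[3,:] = [-99.85, 22.44, 88.99, -59.91, -26.79]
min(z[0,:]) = -20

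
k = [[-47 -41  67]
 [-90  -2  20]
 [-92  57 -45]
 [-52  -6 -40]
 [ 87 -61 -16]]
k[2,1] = 57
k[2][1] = 57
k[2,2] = -45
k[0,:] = [-47, -41, 67]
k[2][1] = 57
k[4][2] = -16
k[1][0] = -90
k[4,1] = -61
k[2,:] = [-92, 57, -45]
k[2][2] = -45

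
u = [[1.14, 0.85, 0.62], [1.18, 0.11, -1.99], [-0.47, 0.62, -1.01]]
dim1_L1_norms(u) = [2.61, 3.28, 2.1]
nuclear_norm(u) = 4.97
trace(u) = 0.24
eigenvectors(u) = [[-0.81+0.00j, (0.35+0.06j), 0.35-0.06j], [-0.59+0.00j, -0.77+0.00j, -0.77-0.00j], [(0.01+0j), (-0.13+0.51j), -0.13-0.51j]]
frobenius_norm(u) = 3.07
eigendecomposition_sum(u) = [[1.30-0.00j, (0.62+0j), (-0.15-0j)], [(0.95-0j), 0.45+0.00j, -0.11-0.00j], [(-0.01+0j), (-0-0j), 0j]] + [[-0.08+0.16j, 0.12-0.22j, 0.39+0.31j], [0.12-0.38j, (-0.17+0.52j), (-0.94-0.53j)], [(-0.23-0.14j), 0.31+0.20j, (-0.51+0.53j)]] + [[-0.08-0.16j, (0.12+0.22j), (0.39-0.31j)], [(0.12+0.38j), (-0.17-0.52j), (-0.94+0.53j)], [-0.23+0.14j, (0.31-0.2j), (-0.51-0.53j)]]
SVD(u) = [[0.01, 0.92, 0.38], [-0.94, 0.13, -0.31], [-0.34, -0.36, 0.87]] @ diag([2.4304009163102105, 1.6383594073410142, 0.8974574298403736]) @ [[-0.39, -0.13, 0.91], [0.84, 0.35, 0.41], [-0.37, 0.93, -0.03]]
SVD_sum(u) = [[-0.01, -0.0, 0.01], [0.89, 0.29, -2.09], [0.32, 0.1, -0.75]] + [[1.27, 0.53, 0.62], [0.19, 0.08, 0.09], [-0.5, -0.21, -0.24]] + [[-0.13, 0.32, -0.01], [0.10, -0.26, 0.01], [-0.29, 0.72, -0.02]]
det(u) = 3.57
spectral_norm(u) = 2.43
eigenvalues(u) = [(1.75+0j), (-0.76+1.21j), (-0.76-1.21j)]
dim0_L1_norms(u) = [2.79, 1.58, 3.62]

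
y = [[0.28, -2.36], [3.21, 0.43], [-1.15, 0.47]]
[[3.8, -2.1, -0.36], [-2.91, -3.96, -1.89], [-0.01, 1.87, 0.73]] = y @ [[-0.68, -1.33, -0.6],  [-1.69, 0.73, 0.08]]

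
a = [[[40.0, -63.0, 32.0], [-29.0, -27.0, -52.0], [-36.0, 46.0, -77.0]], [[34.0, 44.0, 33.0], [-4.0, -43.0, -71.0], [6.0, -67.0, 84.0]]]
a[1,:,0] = [34.0, -4.0, 6.0]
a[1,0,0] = 34.0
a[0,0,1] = -63.0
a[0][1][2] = -52.0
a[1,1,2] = -71.0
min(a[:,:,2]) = -77.0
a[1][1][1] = -43.0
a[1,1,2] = -71.0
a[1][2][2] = 84.0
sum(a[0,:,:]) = -166.0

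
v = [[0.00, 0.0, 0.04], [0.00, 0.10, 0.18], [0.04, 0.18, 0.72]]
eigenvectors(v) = [[0.05,0.98,0.18], [0.26,0.17,-0.95], [0.96,-0.1,0.25]]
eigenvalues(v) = [0.77, -0.0, 0.05]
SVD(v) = [[-0.05, 0.18, -0.98], [-0.26, -0.95, -0.17], [-0.96, 0.25, 0.10]] @ diag([0.7704057674829189, 0.05347776722374478, 0.0038835347066635416]) @ [[-0.05, -0.26, -0.96],  [0.18, -0.95, 0.25],  [0.98, 0.17, -0.10]]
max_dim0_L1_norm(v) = 0.94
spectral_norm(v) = 0.77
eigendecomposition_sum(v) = [[0.0, 0.01, 0.04], [0.01, 0.05, 0.19], [0.04, 0.19, 0.72]] + [[-0.00,-0.00,0.00],  [-0.00,-0.0,0.00],  [0.0,0.0,-0.0]] + [[0.0, -0.01, 0.0], [-0.01, 0.05, -0.01], [0.00, -0.01, 0.00]]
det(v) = -0.00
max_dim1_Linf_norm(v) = 0.72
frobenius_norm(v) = 0.77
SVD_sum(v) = [[0.00, 0.01, 0.04], [0.01, 0.05, 0.19], [0.04, 0.19, 0.72]] + [[0.0, -0.01, 0.0], [-0.01, 0.05, -0.01], [0.00, -0.01, 0.0]] + [[-0.00, -0.0, 0.00], [-0.0, -0.0, 0.00], [0.0, 0.0, -0.00]]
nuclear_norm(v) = 0.83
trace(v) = 0.82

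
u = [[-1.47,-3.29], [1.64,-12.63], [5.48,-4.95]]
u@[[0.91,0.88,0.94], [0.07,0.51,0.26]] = [[-1.57, -2.97, -2.24], [0.61, -5.00, -1.74], [4.64, 2.3, 3.86]]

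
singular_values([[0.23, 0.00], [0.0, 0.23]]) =[0.23, 0.23]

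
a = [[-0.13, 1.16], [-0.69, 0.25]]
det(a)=0.768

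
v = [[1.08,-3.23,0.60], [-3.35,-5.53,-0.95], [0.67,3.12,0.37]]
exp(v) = [[8.92, -2.38, 3.48], [-3.60, 0.90, -1.52], [-2.17, 1.18, 0.37]]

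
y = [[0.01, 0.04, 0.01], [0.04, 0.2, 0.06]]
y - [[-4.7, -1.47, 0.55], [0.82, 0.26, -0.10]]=[[4.71, 1.51, -0.54], [-0.78, -0.06, 0.16]]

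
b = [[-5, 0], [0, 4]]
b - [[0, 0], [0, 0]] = [[-5, 0], [0, 4]]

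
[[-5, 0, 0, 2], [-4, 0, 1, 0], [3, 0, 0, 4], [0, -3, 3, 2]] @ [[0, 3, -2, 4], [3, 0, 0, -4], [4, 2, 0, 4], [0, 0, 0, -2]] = [[0, -15, 10, -24], [4, -10, 8, -12], [0, 9, -6, 4], [3, 6, 0, 20]]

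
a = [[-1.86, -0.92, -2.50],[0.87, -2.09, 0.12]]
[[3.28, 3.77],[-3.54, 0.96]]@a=[[-2.82, -10.9, -7.75], [7.42, 1.25, 8.97]]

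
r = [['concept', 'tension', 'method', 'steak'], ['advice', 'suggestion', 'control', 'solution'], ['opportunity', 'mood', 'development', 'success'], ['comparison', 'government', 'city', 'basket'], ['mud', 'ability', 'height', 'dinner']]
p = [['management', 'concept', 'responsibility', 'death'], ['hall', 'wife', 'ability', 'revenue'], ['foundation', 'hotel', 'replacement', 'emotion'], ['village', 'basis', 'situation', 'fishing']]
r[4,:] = ['mud', 'ability', 'height', 'dinner']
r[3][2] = 'city'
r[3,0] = 'comparison'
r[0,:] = ['concept', 'tension', 'method', 'steak']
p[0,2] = 'responsibility'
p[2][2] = 'replacement'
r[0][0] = 'concept'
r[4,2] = 'height'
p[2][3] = 'emotion'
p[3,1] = 'basis'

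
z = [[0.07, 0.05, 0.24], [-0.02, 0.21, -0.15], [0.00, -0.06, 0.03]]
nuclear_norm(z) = 0.51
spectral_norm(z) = 0.31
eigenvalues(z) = [0.25, 0.05, 0.01]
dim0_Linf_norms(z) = [0.07, 0.21, 0.24]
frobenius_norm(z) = 0.37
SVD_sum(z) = [[0.04, -0.09, 0.18],[-0.04, 0.09, -0.2],[0.01, -0.02, 0.05]] + [[0.03, 0.14, 0.06], [0.03, 0.12, 0.05], [-0.01, -0.04, -0.02]] + [[-0.00, 0.00, 0.0], [-0.00, 0.0, 0.0], [-0.0, 0.0, 0.00]]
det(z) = 0.00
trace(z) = 0.31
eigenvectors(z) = [[-0.08, -0.99, -0.97], [0.96, -0.03, 0.07], [-0.26, 0.1, 0.22]]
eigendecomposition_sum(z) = [[0.00, -0.02, 0.01], [-0.02, 0.21, -0.16], [0.01, -0.06, 0.04]] + [[0.07, 0.09, 0.30], [0.0, 0.0, 0.01], [-0.01, -0.01, -0.03]] + [[-0.01,  -0.02,  -0.07], [0.0,  0.00,  0.01], [0.0,  0.0,  0.02]]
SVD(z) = [[-0.66, -0.75, 0.05], [0.73, -0.63, 0.26], [-0.17, 0.21, 0.96]] @ diag([0.30904066424385457, 0.2024589267189197, 0.002061755451114612]) @ [[-0.20, 0.42, -0.89], [-0.20, -0.9, -0.38], [-0.96, 0.10, 0.26]]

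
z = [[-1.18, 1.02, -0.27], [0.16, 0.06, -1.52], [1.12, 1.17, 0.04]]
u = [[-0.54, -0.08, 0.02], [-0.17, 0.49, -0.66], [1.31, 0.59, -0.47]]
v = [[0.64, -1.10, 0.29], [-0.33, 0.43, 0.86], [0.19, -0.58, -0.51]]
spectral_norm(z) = 1.65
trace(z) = -1.08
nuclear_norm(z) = 4.72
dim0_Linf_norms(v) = [0.64, 1.1, 0.86]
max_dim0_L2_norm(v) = 1.32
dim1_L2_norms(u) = [0.55, 0.84, 1.51]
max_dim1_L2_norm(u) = 1.51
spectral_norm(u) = 1.61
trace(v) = 0.56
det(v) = 0.22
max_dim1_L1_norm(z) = 2.47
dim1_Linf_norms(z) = [1.18, 1.52, 1.17]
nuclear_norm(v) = 2.67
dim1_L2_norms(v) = [1.31, 1.02, 0.8]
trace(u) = -0.52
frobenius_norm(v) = 1.84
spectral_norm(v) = 1.54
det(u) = -0.03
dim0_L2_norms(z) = [1.63, 1.55, 1.54]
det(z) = -3.88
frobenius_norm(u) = 1.81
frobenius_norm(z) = 2.73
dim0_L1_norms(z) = [2.46, 2.25, 1.83]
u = v + z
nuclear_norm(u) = 2.46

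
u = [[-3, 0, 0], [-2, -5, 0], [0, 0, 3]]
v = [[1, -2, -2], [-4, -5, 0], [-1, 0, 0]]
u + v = [[-2, -2, -2], [-6, -10, 0], [-1, 0, 3]]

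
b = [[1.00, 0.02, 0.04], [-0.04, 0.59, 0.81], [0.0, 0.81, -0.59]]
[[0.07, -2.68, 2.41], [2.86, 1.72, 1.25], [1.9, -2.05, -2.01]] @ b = [[0.18, 0.37, -3.59], [2.79, 2.08, 0.77], [1.98, -2.8, -0.40]]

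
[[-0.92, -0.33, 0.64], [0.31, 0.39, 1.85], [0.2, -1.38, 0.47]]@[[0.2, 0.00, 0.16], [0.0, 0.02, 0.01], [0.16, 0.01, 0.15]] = [[-0.08, -0.0, -0.05], [0.36, 0.03, 0.33], [0.12, -0.02, 0.09]]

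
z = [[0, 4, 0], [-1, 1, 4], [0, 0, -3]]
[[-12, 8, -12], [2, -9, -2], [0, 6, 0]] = z @ [[-5, 3, -1], [-3, 2, -3], [0, -2, 0]]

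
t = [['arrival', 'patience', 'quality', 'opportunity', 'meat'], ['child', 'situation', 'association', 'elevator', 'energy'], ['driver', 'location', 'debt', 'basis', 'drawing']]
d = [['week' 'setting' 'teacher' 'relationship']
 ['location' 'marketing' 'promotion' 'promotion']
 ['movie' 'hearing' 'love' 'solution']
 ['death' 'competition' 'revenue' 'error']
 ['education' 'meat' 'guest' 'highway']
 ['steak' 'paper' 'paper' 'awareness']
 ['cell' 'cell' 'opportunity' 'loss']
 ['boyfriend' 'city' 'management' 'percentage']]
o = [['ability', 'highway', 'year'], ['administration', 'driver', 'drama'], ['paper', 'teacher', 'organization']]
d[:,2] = ['teacher', 'promotion', 'love', 'revenue', 'guest', 'paper', 'opportunity', 'management']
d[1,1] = 'marketing'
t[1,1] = 'situation'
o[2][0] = 'paper'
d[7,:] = ['boyfriend', 'city', 'management', 'percentage']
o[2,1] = 'teacher'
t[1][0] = 'child'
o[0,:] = ['ability', 'highway', 'year']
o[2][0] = 'paper'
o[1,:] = ['administration', 'driver', 'drama']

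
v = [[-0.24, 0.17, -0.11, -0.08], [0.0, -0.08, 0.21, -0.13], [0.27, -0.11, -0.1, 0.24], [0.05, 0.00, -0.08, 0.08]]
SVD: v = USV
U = [[-0.55, 0.57, -0.59, 0.18], [-0.15, -0.76, -0.46, 0.43], [0.8, 0.18, -0.57, -0.01], [0.19, 0.25, 0.34, 0.89]]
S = [0.48, 0.33, 0.01, 0.0]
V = [[0.74, -0.35, -0.14, 0.56], [-0.23, 0.42, -0.80, 0.36], [0.52, 0.09, -0.43, -0.73], [-0.37, -0.83, -0.39, -0.13]]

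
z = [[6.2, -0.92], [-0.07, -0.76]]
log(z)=[[1.82+0.00j, -0.28+0.41j], [-0.02+0.03j, -0.26+3.14j]]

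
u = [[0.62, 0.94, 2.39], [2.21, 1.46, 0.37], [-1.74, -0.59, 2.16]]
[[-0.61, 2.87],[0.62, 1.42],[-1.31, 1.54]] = u @ [[1.17, 1.16], [-1.34, -1.12], [-0.03, 1.34]]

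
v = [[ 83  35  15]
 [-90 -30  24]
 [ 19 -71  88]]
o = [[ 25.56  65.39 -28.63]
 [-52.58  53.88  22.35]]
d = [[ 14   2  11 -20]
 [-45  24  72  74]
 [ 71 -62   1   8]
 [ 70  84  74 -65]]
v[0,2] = 15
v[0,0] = 83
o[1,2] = 22.35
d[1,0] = -45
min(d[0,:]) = -20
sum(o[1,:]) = 23.650000000000006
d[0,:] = [14, 2, 11, -20]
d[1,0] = -45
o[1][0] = -52.58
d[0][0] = 14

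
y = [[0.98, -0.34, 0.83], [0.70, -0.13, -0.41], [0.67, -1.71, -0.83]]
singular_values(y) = [2.12, 1.29, 0.59]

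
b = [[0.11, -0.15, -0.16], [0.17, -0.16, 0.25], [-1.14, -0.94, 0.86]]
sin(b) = [[0.07, -0.17, -0.14],[0.21, -0.15, 0.23],[-0.98, -0.88, 0.75]]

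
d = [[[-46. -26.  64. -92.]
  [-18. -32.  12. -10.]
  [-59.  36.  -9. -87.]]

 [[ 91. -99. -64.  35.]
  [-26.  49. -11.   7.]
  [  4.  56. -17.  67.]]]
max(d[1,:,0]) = 91.0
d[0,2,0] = -59.0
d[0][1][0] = -18.0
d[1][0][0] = 91.0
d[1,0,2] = -64.0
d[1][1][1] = 49.0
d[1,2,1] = 56.0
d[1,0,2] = -64.0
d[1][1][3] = 7.0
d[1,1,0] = -26.0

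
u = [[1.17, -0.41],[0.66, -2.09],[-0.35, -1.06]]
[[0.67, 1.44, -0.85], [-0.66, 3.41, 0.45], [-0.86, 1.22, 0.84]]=u @ [[0.77, 0.74, -0.90], [0.56, -1.40, -0.50]]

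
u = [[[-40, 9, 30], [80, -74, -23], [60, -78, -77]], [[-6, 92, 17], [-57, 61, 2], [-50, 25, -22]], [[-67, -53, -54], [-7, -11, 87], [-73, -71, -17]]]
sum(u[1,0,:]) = 103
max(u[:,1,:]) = 87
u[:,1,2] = [-23, 2, 87]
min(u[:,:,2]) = -77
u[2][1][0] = -7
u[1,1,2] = 2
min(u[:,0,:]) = -67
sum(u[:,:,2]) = -57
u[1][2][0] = -50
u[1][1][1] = 61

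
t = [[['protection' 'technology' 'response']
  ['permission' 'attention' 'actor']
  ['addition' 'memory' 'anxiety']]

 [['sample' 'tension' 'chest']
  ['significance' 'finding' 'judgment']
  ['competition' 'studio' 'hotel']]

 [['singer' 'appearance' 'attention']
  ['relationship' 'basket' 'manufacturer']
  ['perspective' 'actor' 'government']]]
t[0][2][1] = 'memory'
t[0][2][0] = 'addition'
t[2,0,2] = 'attention'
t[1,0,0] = 'sample'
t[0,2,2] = 'anxiety'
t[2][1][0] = 'relationship'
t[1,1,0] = 'significance'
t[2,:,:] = [['singer', 'appearance', 'attention'], ['relationship', 'basket', 'manufacturer'], ['perspective', 'actor', 'government']]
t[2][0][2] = 'attention'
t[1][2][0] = 'competition'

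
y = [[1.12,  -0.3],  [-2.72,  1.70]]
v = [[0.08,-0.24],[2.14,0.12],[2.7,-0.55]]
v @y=[[0.74,-0.43], [2.07,-0.44], [4.52,-1.74]]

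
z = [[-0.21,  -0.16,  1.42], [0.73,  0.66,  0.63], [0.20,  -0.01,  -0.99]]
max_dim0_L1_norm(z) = 3.04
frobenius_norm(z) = 2.11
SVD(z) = [[-0.76,0.32,0.57], [-0.36,-0.93,0.03], [0.54,-0.18,0.82]] @ diag([1.8457459931311713, 1.0266627111510047, 0.10433315087877411]) @ [[0.00, -0.07, -1.00], [-0.76, -0.65, 0.04], [0.65, -0.76, 0.05]]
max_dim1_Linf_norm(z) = 1.42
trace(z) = -0.54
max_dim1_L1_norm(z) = 2.02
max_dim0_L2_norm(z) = 1.84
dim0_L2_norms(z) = [0.79, 0.68, 1.84]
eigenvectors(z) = [[0.34-0.18j, (0.34+0.18j), (-0.79+0j)], [-0.92+0.00j, -0.92-0.00j, (0.11+0j)], [0.05-0.03j, (0.05+0.03j), 0.60+0.00j]]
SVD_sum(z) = [[-0.0, 0.09, 1.40], [-0.00, 0.05, 0.67], [0.0, -0.07, -0.99]] + [[-0.25, -0.21, 0.01],  [0.73, 0.62, -0.04],  [0.14, 0.12, -0.01]] + [[0.04, -0.04, 0.00], [0.0, -0.00, 0.0], [0.06, -0.07, 0.0]]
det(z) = -0.20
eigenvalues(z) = [(0.36+0.17j), (0.36-0.17j), (-1.26+0j)]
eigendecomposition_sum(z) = [[0.02+0.33j, (-0.07+0.15j), (0.04+0.42j)],  [(0.35-0.73j), 0.33-0.23j, 0.40-0.93j],  [0.01+0.05j, -0.01+0.03j, 0.01+0.07j]] + [[(0.02-0.33j), (-0.07-0.15j), 0.04-0.42j], [0.35+0.73j, (0.33+0.23j), (0.4+0.93j)], [(0.01-0.05j), -0.01-0.03j, (0.01-0.07j)]] + [[-0.25+0.00j, -0.01+0.00j, 1.34+0.00j], [0.03-0.00j, 0.00-0.00j, (-0.18-0j)], [(0.19-0j), (0.01-0j), -1.01-0.00j]]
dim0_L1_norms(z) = [1.14, 0.83, 3.04]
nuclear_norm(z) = 2.98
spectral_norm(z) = 1.85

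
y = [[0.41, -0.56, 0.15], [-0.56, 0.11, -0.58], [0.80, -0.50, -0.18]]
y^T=[[0.41, -0.56, 0.80], [-0.56, 0.11, -0.50], [0.15, -0.58, -0.18]]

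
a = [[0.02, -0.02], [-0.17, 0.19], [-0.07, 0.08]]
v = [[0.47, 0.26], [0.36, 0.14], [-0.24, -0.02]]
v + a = [[0.49, 0.24], [0.19, 0.33], [-0.31, 0.06]]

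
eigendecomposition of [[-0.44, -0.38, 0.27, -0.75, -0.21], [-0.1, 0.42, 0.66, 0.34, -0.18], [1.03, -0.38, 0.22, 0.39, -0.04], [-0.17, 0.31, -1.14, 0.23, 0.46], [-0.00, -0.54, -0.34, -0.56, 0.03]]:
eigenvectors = [[-0.46+0.00j,-0.25+0.28j,(-0.25-0.28j),(0.34+0j),(0.46+0j)], [0.17+0.00j,-0.48-0.06j,(-0.48+0.06j),(0.48+0j),0.63+0.00j], [-0.41+0.00j,(0.24-0.36j),0.24+0.36j,(-0.27+0j),(0.03+0j)], [0.66+0.00j,0.59+0.00j,(0.59-0j),(-0.34+0j),-0.62+0.00j], [-0.39+0.00j,(0.27+0.14j),0.27-0.14j,(-0.68+0j),(0.11+0j)]]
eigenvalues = [(0.85+0j), (-0.2+0.68j), (-0.2-0.68j), (-0.01+0j), (0.01+0j)]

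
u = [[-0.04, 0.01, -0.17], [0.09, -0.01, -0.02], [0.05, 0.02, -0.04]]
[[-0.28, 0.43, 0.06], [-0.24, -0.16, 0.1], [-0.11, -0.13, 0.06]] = u @[[-1.76, -2.69, 0.88], [3.46, -3.8, -0.54], [2.25, -2.13, -0.57]]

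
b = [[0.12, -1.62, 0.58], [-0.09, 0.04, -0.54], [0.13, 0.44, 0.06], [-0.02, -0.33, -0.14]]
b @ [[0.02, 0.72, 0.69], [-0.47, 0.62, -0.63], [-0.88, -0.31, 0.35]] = [[0.25, -1.1, 1.31], [0.45, 0.13, -0.28], [-0.26, 0.35, -0.17], [0.28, -0.18, 0.15]]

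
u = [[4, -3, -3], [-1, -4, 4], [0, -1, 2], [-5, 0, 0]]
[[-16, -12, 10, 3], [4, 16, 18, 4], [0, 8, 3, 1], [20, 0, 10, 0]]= u @ [[-4, 0, -2, 0], [0, 0, -5, -1], [0, 4, -1, 0]]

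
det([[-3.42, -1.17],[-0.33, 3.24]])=-11.467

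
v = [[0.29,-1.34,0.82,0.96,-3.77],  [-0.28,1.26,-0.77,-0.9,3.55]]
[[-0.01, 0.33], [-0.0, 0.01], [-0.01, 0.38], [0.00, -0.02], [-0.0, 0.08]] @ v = [[-0.1, 0.43, -0.26, -0.31, 1.21], [-0.00, 0.01, -0.01, -0.01, 0.04], [-0.11, 0.49, -0.30, -0.35, 1.39], [0.01, -0.03, 0.02, 0.02, -0.07], [-0.02, 0.1, -0.06, -0.07, 0.28]]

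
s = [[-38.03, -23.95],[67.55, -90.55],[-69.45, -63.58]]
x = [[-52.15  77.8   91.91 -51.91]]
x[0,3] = -51.91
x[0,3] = -51.91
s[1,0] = 67.55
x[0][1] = 77.8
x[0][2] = 91.91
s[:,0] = [-38.03, 67.55, -69.45]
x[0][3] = -51.91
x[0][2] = 91.91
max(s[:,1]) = -23.95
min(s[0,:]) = -38.03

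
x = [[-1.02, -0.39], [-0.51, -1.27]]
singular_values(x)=[1.61, 0.68]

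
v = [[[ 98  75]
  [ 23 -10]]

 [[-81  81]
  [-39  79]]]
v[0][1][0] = 23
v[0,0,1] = 75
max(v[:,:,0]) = 98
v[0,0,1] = 75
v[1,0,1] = 81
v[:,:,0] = [[98, 23], [-81, -39]]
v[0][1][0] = 23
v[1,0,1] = 81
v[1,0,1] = 81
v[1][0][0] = -81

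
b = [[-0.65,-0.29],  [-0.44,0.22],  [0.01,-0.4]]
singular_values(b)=[0.8, 0.52]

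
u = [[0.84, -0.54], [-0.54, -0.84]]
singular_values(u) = [1.0, 1.0]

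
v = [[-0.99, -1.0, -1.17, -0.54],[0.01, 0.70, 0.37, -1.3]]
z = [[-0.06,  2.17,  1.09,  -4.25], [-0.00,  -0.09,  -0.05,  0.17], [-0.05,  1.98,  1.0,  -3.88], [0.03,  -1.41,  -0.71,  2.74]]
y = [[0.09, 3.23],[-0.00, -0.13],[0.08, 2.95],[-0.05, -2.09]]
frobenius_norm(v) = 2.44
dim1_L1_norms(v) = [3.7, 2.38]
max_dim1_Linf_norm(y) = 3.23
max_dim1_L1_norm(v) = 3.7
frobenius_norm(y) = 4.85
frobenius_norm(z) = 7.35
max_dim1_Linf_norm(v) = 1.3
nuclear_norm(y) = 4.86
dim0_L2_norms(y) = [0.13, 4.85]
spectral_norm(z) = 7.35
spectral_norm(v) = 1.94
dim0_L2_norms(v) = [0.99, 1.22, 1.23, 1.41]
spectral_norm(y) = 4.85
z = y @ v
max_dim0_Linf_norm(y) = 3.23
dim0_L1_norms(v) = [1.0, 1.7, 1.54, 1.84]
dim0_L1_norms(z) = [0.14, 5.65, 2.85, 11.04]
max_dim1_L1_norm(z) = 7.57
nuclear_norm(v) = 3.42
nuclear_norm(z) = 7.37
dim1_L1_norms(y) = [3.32, 0.13, 3.03, 2.14]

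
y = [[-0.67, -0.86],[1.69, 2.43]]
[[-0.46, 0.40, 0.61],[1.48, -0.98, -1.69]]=y@ [[-0.89, -0.71, -0.11], [1.23, 0.09, -0.62]]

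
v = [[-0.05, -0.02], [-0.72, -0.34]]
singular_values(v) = [0.8, 0.0]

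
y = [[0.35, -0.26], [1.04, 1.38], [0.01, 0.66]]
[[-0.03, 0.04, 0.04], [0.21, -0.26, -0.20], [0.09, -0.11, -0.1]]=y @ [[0.02, -0.02, 0.01], [0.14, -0.17, -0.15]]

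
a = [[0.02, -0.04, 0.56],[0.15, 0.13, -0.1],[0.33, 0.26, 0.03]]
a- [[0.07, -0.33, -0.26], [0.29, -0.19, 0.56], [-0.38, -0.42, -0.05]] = [[-0.05, 0.29, 0.82],[-0.14, 0.32, -0.66],[0.71, 0.68, 0.08]]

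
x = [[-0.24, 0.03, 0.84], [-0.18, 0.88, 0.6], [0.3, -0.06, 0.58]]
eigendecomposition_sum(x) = [[-0.39-0.00j, 0.02-0.00j, 0.30+0.00j], [-0.10-0.00j, (0.01-0j), 0.08+0.00j], [(0.11+0j), -0.01+0.00j, (-0.08-0j)]] + [[(0.07-0.01j), 0.00+0.10j, 0.27+0.05j], [-0.04-0.32j, 0.44-0.00j, (0.26-1.16j)], [0.10+0.01j, (-0.03+0.13j), 0.33+0.15j]] + [[0.07+0.01j, 0.00-0.10j, 0.27-0.05j], [(-0.04+0.32j), (0.44+0j), 0.26+1.16j], [0.10-0.01j, -0.03-0.13j, 0.33-0.15j]]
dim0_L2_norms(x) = [0.42, 0.88, 1.18]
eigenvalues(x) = [(-0.46+0j), (0.84+0.14j), (0.84-0.14j)]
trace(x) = 1.22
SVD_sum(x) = [[-0.1, 0.38, 0.66], [-0.13, 0.48, 0.84], [-0.06, 0.21, 0.37]] + [[0.09, -0.29, 0.18], [-0.11, 0.38, -0.24], [0.10, -0.35, 0.22]] + [[-0.22, -0.06, 0.00], [0.06, 0.02, -0.0], [0.25, 0.07, -0.0]]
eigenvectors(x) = [[(0.94+0j), -0.01-0.22j, (-0.01+0.22j)], [0.24+0.00j, -0.93+0.00j, -0.93-0.00j], [-0.26+0.00j, 0.06-0.28j, (0.06+0.28j)]]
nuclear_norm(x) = 2.38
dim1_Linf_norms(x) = [0.84, 0.88, 0.58]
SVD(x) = [[0.58,  -0.49,  -0.65], [0.74,  0.64,  0.19], [0.33,  -0.59,  0.74]] @ diag([1.3128356665190792, 0.71364430887572, 0.3578747170794567]) @ [[-0.13, 0.50, 0.86],[-0.25, 0.82, -0.51],[0.96, 0.28, -0.01]]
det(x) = -0.34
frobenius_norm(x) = 1.54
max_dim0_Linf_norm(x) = 0.88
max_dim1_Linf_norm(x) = 0.88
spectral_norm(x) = 1.31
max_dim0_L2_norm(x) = 1.18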